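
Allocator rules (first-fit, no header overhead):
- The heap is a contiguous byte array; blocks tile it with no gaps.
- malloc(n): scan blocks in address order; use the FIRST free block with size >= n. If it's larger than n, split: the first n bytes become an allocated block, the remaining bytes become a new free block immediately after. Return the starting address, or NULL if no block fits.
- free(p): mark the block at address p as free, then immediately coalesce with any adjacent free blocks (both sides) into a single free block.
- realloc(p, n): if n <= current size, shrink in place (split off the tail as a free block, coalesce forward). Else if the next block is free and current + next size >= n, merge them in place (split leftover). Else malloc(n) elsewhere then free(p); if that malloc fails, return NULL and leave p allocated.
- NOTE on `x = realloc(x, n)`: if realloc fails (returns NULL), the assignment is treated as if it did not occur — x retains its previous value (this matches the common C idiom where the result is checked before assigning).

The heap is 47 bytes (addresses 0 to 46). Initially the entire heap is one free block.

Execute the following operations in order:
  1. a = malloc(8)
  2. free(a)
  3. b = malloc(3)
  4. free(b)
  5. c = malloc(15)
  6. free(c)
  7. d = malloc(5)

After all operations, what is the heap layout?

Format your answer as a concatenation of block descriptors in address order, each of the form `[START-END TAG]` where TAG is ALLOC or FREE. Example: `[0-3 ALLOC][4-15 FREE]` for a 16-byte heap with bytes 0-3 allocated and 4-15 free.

Answer: [0-4 ALLOC][5-46 FREE]

Derivation:
Op 1: a = malloc(8) -> a = 0; heap: [0-7 ALLOC][8-46 FREE]
Op 2: free(a) -> (freed a); heap: [0-46 FREE]
Op 3: b = malloc(3) -> b = 0; heap: [0-2 ALLOC][3-46 FREE]
Op 4: free(b) -> (freed b); heap: [0-46 FREE]
Op 5: c = malloc(15) -> c = 0; heap: [0-14 ALLOC][15-46 FREE]
Op 6: free(c) -> (freed c); heap: [0-46 FREE]
Op 7: d = malloc(5) -> d = 0; heap: [0-4 ALLOC][5-46 FREE]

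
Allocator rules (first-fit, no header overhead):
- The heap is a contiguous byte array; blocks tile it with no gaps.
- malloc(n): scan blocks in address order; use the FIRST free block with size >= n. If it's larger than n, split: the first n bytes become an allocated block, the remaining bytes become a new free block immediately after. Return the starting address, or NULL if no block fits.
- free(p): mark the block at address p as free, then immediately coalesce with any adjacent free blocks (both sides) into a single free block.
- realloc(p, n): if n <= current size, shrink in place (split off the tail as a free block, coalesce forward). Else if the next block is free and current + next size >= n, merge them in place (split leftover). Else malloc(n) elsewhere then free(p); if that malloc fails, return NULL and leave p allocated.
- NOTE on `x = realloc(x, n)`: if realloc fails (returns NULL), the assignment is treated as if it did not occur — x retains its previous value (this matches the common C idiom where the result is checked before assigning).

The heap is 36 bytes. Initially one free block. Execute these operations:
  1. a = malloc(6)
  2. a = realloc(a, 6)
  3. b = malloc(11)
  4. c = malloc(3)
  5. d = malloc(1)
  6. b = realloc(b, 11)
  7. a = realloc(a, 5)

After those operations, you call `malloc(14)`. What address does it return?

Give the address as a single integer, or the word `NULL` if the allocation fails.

Op 1: a = malloc(6) -> a = 0; heap: [0-5 ALLOC][6-35 FREE]
Op 2: a = realloc(a, 6) -> a = 0; heap: [0-5 ALLOC][6-35 FREE]
Op 3: b = malloc(11) -> b = 6; heap: [0-5 ALLOC][6-16 ALLOC][17-35 FREE]
Op 4: c = malloc(3) -> c = 17; heap: [0-5 ALLOC][6-16 ALLOC][17-19 ALLOC][20-35 FREE]
Op 5: d = malloc(1) -> d = 20; heap: [0-5 ALLOC][6-16 ALLOC][17-19 ALLOC][20-20 ALLOC][21-35 FREE]
Op 6: b = realloc(b, 11) -> b = 6; heap: [0-5 ALLOC][6-16 ALLOC][17-19 ALLOC][20-20 ALLOC][21-35 FREE]
Op 7: a = realloc(a, 5) -> a = 0; heap: [0-4 ALLOC][5-5 FREE][6-16 ALLOC][17-19 ALLOC][20-20 ALLOC][21-35 FREE]
malloc(14): first-fit scan over [0-4 ALLOC][5-5 FREE][6-16 ALLOC][17-19 ALLOC][20-20 ALLOC][21-35 FREE] -> 21

Answer: 21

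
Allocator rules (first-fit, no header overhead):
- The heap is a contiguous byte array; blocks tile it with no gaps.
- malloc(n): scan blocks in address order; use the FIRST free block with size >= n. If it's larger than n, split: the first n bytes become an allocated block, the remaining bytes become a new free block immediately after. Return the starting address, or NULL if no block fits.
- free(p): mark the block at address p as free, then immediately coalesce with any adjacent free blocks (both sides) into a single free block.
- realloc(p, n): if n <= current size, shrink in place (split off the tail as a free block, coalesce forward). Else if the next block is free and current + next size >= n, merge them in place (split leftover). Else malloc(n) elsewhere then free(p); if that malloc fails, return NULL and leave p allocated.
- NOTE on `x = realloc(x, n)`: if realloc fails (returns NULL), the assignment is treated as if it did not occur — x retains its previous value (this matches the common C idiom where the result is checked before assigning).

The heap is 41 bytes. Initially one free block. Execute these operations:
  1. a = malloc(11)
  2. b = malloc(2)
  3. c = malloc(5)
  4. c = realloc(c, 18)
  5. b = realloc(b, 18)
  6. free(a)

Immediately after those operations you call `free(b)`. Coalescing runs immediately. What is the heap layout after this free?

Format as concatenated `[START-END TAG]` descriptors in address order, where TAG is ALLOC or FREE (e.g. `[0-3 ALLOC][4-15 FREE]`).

Answer: [0-12 FREE][13-30 ALLOC][31-40 FREE]

Derivation:
Op 1: a = malloc(11) -> a = 0; heap: [0-10 ALLOC][11-40 FREE]
Op 2: b = malloc(2) -> b = 11; heap: [0-10 ALLOC][11-12 ALLOC][13-40 FREE]
Op 3: c = malloc(5) -> c = 13; heap: [0-10 ALLOC][11-12 ALLOC][13-17 ALLOC][18-40 FREE]
Op 4: c = realloc(c, 18) -> c = 13; heap: [0-10 ALLOC][11-12 ALLOC][13-30 ALLOC][31-40 FREE]
Op 5: b = realloc(b, 18) -> NULL (b unchanged); heap: [0-10 ALLOC][11-12 ALLOC][13-30 ALLOC][31-40 FREE]
Op 6: free(a) -> (freed a); heap: [0-10 FREE][11-12 ALLOC][13-30 ALLOC][31-40 FREE]
free(b): b = 11 -> block [11-12 ALLOC]; mark free, coalesce with adjacent free neighbors -> [0-12 FREE][13-30 ALLOC][31-40 FREE]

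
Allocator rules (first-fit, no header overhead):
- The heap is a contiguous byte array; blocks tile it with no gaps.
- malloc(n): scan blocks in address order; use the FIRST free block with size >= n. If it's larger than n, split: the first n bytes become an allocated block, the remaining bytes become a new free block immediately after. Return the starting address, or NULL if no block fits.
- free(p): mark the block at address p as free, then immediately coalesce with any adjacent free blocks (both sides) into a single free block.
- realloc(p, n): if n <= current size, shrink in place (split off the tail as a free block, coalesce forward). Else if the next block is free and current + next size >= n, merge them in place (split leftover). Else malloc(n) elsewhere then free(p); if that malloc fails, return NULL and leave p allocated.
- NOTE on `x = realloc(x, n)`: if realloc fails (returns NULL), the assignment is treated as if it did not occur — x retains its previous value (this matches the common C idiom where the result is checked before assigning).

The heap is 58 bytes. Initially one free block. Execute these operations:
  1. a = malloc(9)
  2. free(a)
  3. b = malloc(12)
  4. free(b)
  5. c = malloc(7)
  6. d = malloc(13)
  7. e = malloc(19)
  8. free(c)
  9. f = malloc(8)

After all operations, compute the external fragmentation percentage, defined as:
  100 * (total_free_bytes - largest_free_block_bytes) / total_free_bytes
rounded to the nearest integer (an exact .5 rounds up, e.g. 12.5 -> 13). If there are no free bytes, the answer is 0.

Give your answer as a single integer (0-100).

Answer: 39

Derivation:
Op 1: a = malloc(9) -> a = 0; heap: [0-8 ALLOC][9-57 FREE]
Op 2: free(a) -> (freed a); heap: [0-57 FREE]
Op 3: b = malloc(12) -> b = 0; heap: [0-11 ALLOC][12-57 FREE]
Op 4: free(b) -> (freed b); heap: [0-57 FREE]
Op 5: c = malloc(7) -> c = 0; heap: [0-6 ALLOC][7-57 FREE]
Op 6: d = malloc(13) -> d = 7; heap: [0-6 ALLOC][7-19 ALLOC][20-57 FREE]
Op 7: e = malloc(19) -> e = 20; heap: [0-6 ALLOC][7-19 ALLOC][20-38 ALLOC][39-57 FREE]
Op 8: free(c) -> (freed c); heap: [0-6 FREE][7-19 ALLOC][20-38 ALLOC][39-57 FREE]
Op 9: f = malloc(8) -> f = 39; heap: [0-6 FREE][7-19 ALLOC][20-38 ALLOC][39-46 ALLOC][47-57 FREE]
Free blocks: [7 11] total_free=18 largest=11 -> 100*(18-11)/18 = 700/18 ≈ 38.889 -> rounds to 39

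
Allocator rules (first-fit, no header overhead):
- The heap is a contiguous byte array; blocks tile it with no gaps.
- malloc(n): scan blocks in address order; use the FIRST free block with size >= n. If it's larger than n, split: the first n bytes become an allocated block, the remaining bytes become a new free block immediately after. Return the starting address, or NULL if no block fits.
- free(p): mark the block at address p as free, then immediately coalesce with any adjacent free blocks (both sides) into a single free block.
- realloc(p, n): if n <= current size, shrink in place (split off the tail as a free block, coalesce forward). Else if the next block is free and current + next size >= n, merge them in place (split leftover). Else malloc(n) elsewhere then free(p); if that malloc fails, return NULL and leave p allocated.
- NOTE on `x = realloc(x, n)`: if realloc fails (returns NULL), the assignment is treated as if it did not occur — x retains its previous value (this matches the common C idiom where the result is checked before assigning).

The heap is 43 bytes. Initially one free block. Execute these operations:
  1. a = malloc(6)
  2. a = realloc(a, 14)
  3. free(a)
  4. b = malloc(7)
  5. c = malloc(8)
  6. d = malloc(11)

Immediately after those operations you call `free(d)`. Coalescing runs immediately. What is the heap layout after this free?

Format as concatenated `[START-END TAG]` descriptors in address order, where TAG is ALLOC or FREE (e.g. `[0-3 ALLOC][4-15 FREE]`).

Op 1: a = malloc(6) -> a = 0; heap: [0-5 ALLOC][6-42 FREE]
Op 2: a = realloc(a, 14) -> a = 0; heap: [0-13 ALLOC][14-42 FREE]
Op 3: free(a) -> (freed a); heap: [0-42 FREE]
Op 4: b = malloc(7) -> b = 0; heap: [0-6 ALLOC][7-42 FREE]
Op 5: c = malloc(8) -> c = 7; heap: [0-6 ALLOC][7-14 ALLOC][15-42 FREE]
Op 6: d = malloc(11) -> d = 15; heap: [0-6 ALLOC][7-14 ALLOC][15-25 ALLOC][26-42 FREE]
free(d): d = 15 -> block [15-25 ALLOC]; mark free, coalesce with adjacent free neighbors -> [0-6 ALLOC][7-14 ALLOC][15-42 FREE]

Answer: [0-6 ALLOC][7-14 ALLOC][15-42 FREE]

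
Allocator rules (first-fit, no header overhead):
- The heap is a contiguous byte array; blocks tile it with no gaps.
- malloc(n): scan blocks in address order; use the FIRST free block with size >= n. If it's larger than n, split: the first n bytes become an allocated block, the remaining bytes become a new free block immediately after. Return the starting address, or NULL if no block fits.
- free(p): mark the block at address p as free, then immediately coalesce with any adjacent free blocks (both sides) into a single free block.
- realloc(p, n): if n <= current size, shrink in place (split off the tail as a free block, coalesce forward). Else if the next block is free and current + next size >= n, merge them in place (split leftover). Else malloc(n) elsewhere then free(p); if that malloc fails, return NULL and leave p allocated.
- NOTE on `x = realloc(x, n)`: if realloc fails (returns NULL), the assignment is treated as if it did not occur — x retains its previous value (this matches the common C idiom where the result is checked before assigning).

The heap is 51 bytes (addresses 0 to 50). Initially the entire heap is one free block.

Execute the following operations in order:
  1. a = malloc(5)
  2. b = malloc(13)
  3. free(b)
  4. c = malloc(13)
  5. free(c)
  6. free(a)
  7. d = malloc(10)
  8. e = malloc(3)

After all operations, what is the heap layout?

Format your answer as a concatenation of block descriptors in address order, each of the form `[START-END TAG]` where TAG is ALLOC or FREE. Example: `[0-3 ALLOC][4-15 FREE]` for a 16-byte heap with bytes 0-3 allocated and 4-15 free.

Op 1: a = malloc(5) -> a = 0; heap: [0-4 ALLOC][5-50 FREE]
Op 2: b = malloc(13) -> b = 5; heap: [0-4 ALLOC][5-17 ALLOC][18-50 FREE]
Op 3: free(b) -> (freed b); heap: [0-4 ALLOC][5-50 FREE]
Op 4: c = malloc(13) -> c = 5; heap: [0-4 ALLOC][5-17 ALLOC][18-50 FREE]
Op 5: free(c) -> (freed c); heap: [0-4 ALLOC][5-50 FREE]
Op 6: free(a) -> (freed a); heap: [0-50 FREE]
Op 7: d = malloc(10) -> d = 0; heap: [0-9 ALLOC][10-50 FREE]
Op 8: e = malloc(3) -> e = 10; heap: [0-9 ALLOC][10-12 ALLOC][13-50 FREE]

Answer: [0-9 ALLOC][10-12 ALLOC][13-50 FREE]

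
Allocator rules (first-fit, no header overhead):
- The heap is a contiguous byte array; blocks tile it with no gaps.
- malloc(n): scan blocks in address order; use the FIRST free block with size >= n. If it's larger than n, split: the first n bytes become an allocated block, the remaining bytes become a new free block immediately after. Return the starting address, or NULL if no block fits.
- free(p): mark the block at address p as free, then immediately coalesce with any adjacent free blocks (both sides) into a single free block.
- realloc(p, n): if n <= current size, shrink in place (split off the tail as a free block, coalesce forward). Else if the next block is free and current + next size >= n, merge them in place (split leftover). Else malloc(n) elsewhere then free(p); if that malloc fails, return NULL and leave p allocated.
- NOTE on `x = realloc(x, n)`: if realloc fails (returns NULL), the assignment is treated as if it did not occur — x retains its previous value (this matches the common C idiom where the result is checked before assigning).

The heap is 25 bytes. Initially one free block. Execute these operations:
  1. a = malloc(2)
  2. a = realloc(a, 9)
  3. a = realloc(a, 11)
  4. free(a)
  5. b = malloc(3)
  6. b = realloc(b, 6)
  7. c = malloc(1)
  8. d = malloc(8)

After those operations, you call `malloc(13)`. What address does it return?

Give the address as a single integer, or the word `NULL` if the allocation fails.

Op 1: a = malloc(2) -> a = 0; heap: [0-1 ALLOC][2-24 FREE]
Op 2: a = realloc(a, 9) -> a = 0; heap: [0-8 ALLOC][9-24 FREE]
Op 3: a = realloc(a, 11) -> a = 0; heap: [0-10 ALLOC][11-24 FREE]
Op 4: free(a) -> (freed a); heap: [0-24 FREE]
Op 5: b = malloc(3) -> b = 0; heap: [0-2 ALLOC][3-24 FREE]
Op 6: b = realloc(b, 6) -> b = 0; heap: [0-5 ALLOC][6-24 FREE]
Op 7: c = malloc(1) -> c = 6; heap: [0-5 ALLOC][6-6 ALLOC][7-24 FREE]
Op 8: d = malloc(8) -> d = 7; heap: [0-5 ALLOC][6-6 ALLOC][7-14 ALLOC][15-24 FREE]
malloc(13): first-fit scan over [0-5 ALLOC][6-6 ALLOC][7-14 ALLOC][15-24 FREE] -> NULL

Answer: NULL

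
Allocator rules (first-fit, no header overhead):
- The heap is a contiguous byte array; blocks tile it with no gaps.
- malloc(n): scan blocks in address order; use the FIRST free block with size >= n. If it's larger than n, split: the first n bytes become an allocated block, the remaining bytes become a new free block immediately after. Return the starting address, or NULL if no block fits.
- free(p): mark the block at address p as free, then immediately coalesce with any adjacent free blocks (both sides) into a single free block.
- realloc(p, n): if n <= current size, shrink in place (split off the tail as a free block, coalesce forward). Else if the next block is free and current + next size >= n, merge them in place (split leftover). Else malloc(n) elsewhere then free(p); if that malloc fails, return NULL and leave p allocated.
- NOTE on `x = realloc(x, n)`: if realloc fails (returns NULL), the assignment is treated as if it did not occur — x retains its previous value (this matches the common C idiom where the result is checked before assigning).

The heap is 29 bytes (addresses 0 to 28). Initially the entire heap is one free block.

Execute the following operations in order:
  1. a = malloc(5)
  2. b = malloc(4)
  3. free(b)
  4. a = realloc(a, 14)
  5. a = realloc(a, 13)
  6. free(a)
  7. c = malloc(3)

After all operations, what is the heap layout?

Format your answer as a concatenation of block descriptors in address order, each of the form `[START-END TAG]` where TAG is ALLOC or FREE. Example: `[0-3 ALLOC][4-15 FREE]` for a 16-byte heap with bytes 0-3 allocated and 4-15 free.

Answer: [0-2 ALLOC][3-28 FREE]

Derivation:
Op 1: a = malloc(5) -> a = 0; heap: [0-4 ALLOC][5-28 FREE]
Op 2: b = malloc(4) -> b = 5; heap: [0-4 ALLOC][5-8 ALLOC][9-28 FREE]
Op 3: free(b) -> (freed b); heap: [0-4 ALLOC][5-28 FREE]
Op 4: a = realloc(a, 14) -> a = 0; heap: [0-13 ALLOC][14-28 FREE]
Op 5: a = realloc(a, 13) -> a = 0; heap: [0-12 ALLOC][13-28 FREE]
Op 6: free(a) -> (freed a); heap: [0-28 FREE]
Op 7: c = malloc(3) -> c = 0; heap: [0-2 ALLOC][3-28 FREE]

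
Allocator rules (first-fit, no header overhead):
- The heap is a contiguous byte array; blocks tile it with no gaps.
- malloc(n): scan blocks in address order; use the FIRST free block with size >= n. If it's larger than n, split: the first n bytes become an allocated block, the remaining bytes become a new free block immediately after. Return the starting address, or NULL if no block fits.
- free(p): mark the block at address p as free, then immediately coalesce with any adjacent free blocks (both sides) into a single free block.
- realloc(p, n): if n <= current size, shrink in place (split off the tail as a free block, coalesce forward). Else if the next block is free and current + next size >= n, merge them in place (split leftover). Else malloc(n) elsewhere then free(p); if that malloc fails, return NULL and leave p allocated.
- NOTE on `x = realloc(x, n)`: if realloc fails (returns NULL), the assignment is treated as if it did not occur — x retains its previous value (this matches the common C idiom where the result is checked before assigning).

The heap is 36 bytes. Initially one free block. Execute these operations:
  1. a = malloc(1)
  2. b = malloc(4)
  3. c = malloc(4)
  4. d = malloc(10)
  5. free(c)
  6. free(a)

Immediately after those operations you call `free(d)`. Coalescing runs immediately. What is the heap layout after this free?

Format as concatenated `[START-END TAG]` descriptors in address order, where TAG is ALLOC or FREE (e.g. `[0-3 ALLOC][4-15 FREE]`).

Op 1: a = malloc(1) -> a = 0; heap: [0-0 ALLOC][1-35 FREE]
Op 2: b = malloc(4) -> b = 1; heap: [0-0 ALLOC][1-4 ALLOC][5-35 FREE]
Op 3: c = malloc(4) -> c = 5; heap: [0-0 ALLOC][1-4 ALLOC][5-8 ALLOC][9-35 FREE]
Op 4: d = malloc(10) -> d = 9; heap: [0-0 ALLOC][1-4 ALLOC][5-8 ALLOC][9-18 ALLOC][19-35 FREE]
Op 5: free(c) -> (freed c); heap: [0-0 ALLOC][1-4 ALLOC][5-8 FREE][9-18 ALLOC][19-35 FREE]
Op 6: free(a) -> (freed a); heap: [0-0 FREE][1-4 ALLOC][5-8 FREE][9-18 ALLOC][19-35 FREE]
free(d): d = 9 -> block [9-18 ALLOC]; mark free, coalesce with adjacent free neighbors -> [0-0 FREE][1-4 ALLOC][5-35 FREE]

Answer: [0-0 FREE][1-4 ALLOC][5-35 FREE]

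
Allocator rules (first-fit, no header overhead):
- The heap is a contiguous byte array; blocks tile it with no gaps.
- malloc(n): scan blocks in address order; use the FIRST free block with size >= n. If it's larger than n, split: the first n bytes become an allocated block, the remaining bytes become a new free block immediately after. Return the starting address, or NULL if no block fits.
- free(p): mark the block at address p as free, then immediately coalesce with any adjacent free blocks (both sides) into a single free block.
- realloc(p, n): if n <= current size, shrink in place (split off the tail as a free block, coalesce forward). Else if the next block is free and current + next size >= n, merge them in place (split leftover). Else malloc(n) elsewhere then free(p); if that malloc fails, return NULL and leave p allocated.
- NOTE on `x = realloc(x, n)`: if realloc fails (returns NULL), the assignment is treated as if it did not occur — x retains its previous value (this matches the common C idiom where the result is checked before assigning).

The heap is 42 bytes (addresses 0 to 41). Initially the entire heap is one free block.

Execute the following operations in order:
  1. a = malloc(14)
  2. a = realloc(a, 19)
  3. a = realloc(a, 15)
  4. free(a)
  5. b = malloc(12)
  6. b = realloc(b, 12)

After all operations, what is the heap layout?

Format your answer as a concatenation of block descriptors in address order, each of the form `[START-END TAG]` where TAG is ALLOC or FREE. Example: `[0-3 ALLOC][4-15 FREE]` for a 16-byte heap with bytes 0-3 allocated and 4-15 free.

Answer: [0-11 ALLOC][12-41 FREE]

Derivation:
Op 1: a = malloc(14) -> a = 0; heap: [0-13 ALLOC][14-41 FREE]
Op 2: a = realloc(a, 19) -> a = 0; heap: [0-18 ALLOC][19-41 FREE]
Op 3: a = realloc(a, 15) -> a = 0; heap: [0-14 ALLOC][15-41 FREE]
Op 4: free(a) -> (freed a); heap: [0-41 FREE]
Op 5: b = malloc(12) -> b = 0; heap: [0-11 ALLOC][12-41 FREE]
Op 6: b = realloc(b, 12) -> b = 0; heap: [0-11 ALLOC][12-41 FREE]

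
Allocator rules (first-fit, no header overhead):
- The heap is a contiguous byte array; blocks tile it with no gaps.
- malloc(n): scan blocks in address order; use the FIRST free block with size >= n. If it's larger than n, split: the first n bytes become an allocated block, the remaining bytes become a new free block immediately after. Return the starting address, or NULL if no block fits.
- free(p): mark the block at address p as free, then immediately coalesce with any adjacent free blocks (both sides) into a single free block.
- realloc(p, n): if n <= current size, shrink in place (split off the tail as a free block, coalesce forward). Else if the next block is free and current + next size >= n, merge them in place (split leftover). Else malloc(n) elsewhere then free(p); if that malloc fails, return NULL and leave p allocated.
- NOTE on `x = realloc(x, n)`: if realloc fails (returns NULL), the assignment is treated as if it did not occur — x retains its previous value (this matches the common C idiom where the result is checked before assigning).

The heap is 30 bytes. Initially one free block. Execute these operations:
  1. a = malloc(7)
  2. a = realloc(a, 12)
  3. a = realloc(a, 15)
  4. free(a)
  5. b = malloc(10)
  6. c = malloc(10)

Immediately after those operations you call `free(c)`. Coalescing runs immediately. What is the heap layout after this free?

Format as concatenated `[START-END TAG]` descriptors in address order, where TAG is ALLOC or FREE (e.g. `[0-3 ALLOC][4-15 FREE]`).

Op 1: a = malloc(7) -> a = 0; heap: [0-6 ALLOC][7-29 FREE]
Op 2: a = realloc(a, 12) -> a = 0; heap: [0-11 ALLOC][12-29 FREE]
Op 3: a = realloc(a, 15) -> a = 0; heap: [0-14 ALLOC][15-29 FREE]
Op 4: free(a) -> (freed a); heap: [0-29 FREE]
Op 5: b = malloc(10) -> b = 0; heap: [0-9 ALLOC][10-29 FREE]
Op 6: c = malloc(10) -> c = 10; heap: [0-9 ALLOC][10-19 ALLOC][20-29 FREE]
free(c): c = 10 -> block [10-19 ALLOC]; mark free, coalesce with adjacent free neighbors -> [0-9 ALLOC][10-29 FREE]

Answer: [0-9 ALLOC][10-29 FREE]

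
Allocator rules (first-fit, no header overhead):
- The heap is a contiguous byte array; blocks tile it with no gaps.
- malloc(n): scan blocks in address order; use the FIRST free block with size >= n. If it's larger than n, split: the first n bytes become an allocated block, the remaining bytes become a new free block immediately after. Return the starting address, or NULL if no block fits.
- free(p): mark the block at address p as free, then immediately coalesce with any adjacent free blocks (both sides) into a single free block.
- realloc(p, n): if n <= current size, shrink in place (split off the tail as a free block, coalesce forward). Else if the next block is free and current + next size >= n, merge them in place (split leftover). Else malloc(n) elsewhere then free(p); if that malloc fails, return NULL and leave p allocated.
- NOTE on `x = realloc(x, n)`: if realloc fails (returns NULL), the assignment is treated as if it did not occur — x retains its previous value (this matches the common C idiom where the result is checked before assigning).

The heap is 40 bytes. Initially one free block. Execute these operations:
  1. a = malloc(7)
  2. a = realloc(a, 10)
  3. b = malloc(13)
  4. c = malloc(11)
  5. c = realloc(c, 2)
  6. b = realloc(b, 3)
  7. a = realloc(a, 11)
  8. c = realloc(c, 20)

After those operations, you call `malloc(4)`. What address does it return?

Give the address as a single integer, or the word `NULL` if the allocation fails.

Answer: 0

Derivation:
Op 1: a = malloc(7) -> a = 0; heap: [0-6 ALLOC][7-39 FREE]
Op 2: a = realloc(a, 10) -> a = 0; heap: [0-9 ALLOC][10-39 FREE]
Op 3: b = malloc(13) -> b = 10; heap: [0-9 ALLOC][10-22 ALLOC][23-39 FREE]
Op 4: c = malloc(11) -> c = 23; heap: [0-9 ALLOC][10-22 ALLOC][23-33 ALLOC][34-39 FREE]
Op 5: c = realloc(c, 2) -> c = 23; heap: [0-9 ALLOC][10-22 ALLOC][23-24 ALLOC][25-39 FREE]
Op 6: b = realloc(b, 3) -> b = 10; heap: [0-9 ALLOC][10-12 ALLOC][13-22 FREE][23-24 ALLOC][25-39 FREE]
Op 7: a = realloc(a, 11) -> a = 25; heap: [0-9 FREE][10-12 ALLOC][13-22 FREE][23-24 ALLOC][25-35 ALLOC][36-39 FREE]
Op 8: c = realloc(c, 20) -> NULL (c unchanged); heap: [0-9 FREE][10-12 ALLOC][13-22 FREE][23-24 ALLOC][25-35 ALLOC][36-39 FREE]
malloc(4): first-fit scan over [0-9 FREE][10-12 ALLOC][13-22 FREE][23-24 ALLOC][25-35 ALLOC][36-39 FREE] -> 0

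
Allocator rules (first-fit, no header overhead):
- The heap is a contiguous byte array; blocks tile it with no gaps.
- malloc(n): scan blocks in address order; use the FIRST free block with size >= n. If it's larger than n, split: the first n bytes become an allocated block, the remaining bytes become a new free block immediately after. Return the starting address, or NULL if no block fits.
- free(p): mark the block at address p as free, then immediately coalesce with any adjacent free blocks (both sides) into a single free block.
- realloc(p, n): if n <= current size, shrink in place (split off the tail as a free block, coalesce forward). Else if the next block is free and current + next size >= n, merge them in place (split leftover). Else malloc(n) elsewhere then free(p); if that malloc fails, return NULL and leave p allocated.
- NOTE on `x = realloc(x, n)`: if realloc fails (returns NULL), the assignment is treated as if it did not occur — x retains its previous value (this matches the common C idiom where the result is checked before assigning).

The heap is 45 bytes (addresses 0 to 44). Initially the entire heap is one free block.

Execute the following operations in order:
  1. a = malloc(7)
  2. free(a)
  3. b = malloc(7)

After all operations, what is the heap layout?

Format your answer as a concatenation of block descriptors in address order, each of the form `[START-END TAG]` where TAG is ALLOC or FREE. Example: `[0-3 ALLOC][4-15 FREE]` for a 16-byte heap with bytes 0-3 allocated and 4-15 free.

Answer: [0-6 ALLOC][7-44 FREE]

Derivation:
Op 1: a = malloc(7) -> a = 0; heap: [0-6 ALLOC][7-44 FREE]
Op 2: free(a) -> (freed a); heap: [0-44 FREE]
Op 3: b = malloc(7) -> b = 0; heap: [0-6 ALLOC][7-44 FREE]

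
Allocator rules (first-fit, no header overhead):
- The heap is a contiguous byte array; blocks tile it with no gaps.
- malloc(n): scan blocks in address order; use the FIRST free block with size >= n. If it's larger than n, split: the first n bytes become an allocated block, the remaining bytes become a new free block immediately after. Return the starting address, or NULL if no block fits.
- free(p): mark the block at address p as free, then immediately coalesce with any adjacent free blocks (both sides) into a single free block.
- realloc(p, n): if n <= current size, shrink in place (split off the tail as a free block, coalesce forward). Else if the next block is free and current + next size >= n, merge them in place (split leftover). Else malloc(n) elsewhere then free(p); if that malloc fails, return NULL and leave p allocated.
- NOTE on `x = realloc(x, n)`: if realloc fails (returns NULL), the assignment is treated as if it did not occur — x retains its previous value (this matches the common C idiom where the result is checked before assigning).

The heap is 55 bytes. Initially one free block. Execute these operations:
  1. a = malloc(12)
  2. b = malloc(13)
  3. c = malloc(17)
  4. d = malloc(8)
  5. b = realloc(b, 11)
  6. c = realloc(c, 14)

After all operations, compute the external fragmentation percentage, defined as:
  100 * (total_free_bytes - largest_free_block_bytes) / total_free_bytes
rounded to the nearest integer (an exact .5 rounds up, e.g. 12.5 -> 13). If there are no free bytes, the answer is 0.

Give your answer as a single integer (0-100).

Answer: 50

Derivation:
Op 1: a = malloc(12) -> a = 0; heap: [0-11 ALLOC][12-54 FREE]
Op 2: b = malloc(13) -> b = 12; heap: [0-11 ALLOC][12-24 ALLOC][25-54 FREE]
Op 3: c = malloc(17) -> c = 25; heap: [0-11 ALLOC][12-24 ALLOC][25-41 ALLOC][42-54 FREE]
Op 4: d = malloc(8) -> d = 42; heap: [0-11 ALLOC][12-24 ALLOC][25-41 ALLOC][42-49 ALLOC][50-54 FREE]
Op 5: b = realloc(b, 11) -> b = 12; heap: [0-11 ALLOC][12-22 ALLOC][23-24 FREE][25-41 ALLOC][42-49 ALLOC][50-54 FREE]
Op 6: c = realloc(c, 14) -> c = 25; heap: [0-11 ALLOC][12-22 ALLOC][23-24 FREE][25-38 ALLOC][39-41 FREE][42-49 ALLOC][50-54 FREE]
Free blocks: [2 3 5] total_free=10 largest=5 -> 100*(10-5)/10 = 500/10 = 50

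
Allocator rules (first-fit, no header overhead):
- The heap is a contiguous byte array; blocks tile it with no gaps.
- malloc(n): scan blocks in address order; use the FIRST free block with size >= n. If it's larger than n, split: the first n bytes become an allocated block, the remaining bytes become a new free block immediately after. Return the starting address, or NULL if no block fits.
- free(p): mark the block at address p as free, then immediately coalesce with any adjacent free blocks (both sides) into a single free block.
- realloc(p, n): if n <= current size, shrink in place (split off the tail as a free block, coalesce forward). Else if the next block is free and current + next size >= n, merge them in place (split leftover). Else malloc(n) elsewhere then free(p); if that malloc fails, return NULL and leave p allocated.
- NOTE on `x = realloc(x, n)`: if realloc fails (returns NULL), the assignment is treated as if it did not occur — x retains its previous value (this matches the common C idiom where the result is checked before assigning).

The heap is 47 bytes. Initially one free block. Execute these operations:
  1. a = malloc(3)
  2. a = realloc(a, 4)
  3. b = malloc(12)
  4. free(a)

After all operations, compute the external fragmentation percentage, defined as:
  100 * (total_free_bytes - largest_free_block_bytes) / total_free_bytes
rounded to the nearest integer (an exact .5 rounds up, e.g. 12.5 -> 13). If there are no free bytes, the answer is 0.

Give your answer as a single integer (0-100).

Answer: 11

Derivation:
Op 1: a = malloc(3) -> a = 0; heap: [0-2 ALLOC][3-46 FREE]
Op 2: a = realloc(a, 4) -> a = 0; heap: [0-3 ALLOC][4-46 FREE]
Op 3: b = malloc(12) -> b = 4; heap: [0-3 ALLOC][4-15 ALLOC][16-46 FREE]
Op 4: free(a) -> (freed a); heap: [0-3 FREE][4-15 ALLOC][16-46 FREE]
Free blocks: [4 31] total_free=35 largest=31 -> 100*(35-31)/35 = 400/35 ≈ 11.429 -> rounds to 11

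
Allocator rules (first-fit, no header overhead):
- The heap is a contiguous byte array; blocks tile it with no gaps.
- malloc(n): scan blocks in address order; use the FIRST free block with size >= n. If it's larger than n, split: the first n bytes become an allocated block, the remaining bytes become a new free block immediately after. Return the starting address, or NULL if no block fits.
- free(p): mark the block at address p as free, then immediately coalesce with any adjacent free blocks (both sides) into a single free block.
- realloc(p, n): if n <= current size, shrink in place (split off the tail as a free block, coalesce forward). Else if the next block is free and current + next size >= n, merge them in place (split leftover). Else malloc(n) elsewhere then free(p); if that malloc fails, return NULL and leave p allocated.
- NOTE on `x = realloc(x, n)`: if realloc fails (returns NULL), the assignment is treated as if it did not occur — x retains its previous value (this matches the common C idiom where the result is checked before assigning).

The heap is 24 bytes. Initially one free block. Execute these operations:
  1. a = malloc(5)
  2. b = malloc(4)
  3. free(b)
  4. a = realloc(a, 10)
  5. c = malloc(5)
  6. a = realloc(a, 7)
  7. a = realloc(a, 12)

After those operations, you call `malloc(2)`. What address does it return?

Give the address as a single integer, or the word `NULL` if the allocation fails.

Answer: 7

Derivation:
Op 1: a = malloc(5) -> a = 0; heap: [0-4 ALLOC][5-23 FREE]
Op 2: b = malloc(4) -> b = 5; heap: [0-4 ALLOC][5-8 ALLOC][9-23 FREE]
Op 3: free(b) -> (freed b); heap: [0-4 ALLOC][5-23 FREE]
Op 4: a = realloc(a, 10) -> a = 0; heap: [0-9 ALLOC][10-23 FREE]
Op 5: c = malloc(5) -> c = 10; heap: [0-9 ALLOC][10-14 ALLOC][15-23 FREE]
Op 6: a = realloc(a, 7) -> a = 0; heap: [0-6 ALLOC][7-9 FREE][10-14 ALLOC][15-23 FREE]
Op 7: a = realloc(a, 12) -> NULL (a unchanged); heap: [0-6 ALLOC][7-9 FREE][10-14 ALLOC][15-23 FREE]
malloc(2): first-fit scan over [0-6 ALLOC][7-9 FREE][10-14 ALLOC][15-23 FREE] -> 7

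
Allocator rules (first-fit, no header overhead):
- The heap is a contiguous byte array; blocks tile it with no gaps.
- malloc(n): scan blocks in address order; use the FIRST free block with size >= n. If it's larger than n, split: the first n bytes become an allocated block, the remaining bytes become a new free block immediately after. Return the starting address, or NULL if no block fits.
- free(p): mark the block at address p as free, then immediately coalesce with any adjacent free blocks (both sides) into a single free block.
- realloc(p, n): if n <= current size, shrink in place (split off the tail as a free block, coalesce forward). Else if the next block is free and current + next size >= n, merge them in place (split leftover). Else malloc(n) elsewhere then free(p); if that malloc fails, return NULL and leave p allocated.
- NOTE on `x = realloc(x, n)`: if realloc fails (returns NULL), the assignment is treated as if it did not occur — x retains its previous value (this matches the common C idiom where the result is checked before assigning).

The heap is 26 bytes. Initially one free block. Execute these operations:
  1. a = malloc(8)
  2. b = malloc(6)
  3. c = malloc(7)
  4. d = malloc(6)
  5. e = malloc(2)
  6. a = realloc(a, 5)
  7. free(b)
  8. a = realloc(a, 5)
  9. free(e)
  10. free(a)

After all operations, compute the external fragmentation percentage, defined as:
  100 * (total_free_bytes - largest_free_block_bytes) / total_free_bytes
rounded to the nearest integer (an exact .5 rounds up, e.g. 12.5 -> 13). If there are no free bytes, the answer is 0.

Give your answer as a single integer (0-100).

Answer: 26

Derivation:
Op 1: a = malloc(8) -> a = 0; heap: [0-7 ALLOC][8-25 FREE]
Op 2: b = malloc(6) -> b = 8; heap: [0-7 ALLOC][8-13 ALLOC][14-25 FREE]
Op 3: c = malloc(7) -> c = 14; heap: [0-7 ALLOC][8-13 ALLOC][14-20 ALLOC][21-25 FREE]
Op 4: d = malloc(6) -> d = NULL; heap: [0-7 ALLOC][8-13 ALLOC][14-20 ALLOC][21-25 FREE]
Op 5: e = malloc(2) -> e = 21; heap: [0-7 ALLOC][8-13 ALLOC][14-20 ALLOC][21-22 ALLOC][23-25 FREE]
Op 6: a = realloc(a, 5) -> a = 0; heap: [0-4 ALLOC][5-7 FREE][8-13 ALLOC][14-20 ALLOC][21-22 ALLOC][23-25 FREE]
Op 7: free(b) -> (freed b); heap: [0-4 ALLOC][5-13 FREE][14-20 ALLOC][21-22 ALLOC][23-25 FREE]
Op 8: a = realloc(a, 5) -> a = 0; heap: [0-4 ALLOC][5-13 FREE][14-20 ALLOC][21-22 ALLOC][23-25 FREE]
Op 9: free(e) -> (freed e); heap: [0-4 ALLOC][5-13 FREE][14-20 ALLOC][21-25 FREE]
Op 10: free(a) -> (freed a); heap: [0-13 FREE][14-20 ALLOC][21-25 FREE]
Free blocks: [14 5] total_free=19 largest=14 -> 100*(19-14)/19 = 500/19 ≈ 26.316 -> rounds to 26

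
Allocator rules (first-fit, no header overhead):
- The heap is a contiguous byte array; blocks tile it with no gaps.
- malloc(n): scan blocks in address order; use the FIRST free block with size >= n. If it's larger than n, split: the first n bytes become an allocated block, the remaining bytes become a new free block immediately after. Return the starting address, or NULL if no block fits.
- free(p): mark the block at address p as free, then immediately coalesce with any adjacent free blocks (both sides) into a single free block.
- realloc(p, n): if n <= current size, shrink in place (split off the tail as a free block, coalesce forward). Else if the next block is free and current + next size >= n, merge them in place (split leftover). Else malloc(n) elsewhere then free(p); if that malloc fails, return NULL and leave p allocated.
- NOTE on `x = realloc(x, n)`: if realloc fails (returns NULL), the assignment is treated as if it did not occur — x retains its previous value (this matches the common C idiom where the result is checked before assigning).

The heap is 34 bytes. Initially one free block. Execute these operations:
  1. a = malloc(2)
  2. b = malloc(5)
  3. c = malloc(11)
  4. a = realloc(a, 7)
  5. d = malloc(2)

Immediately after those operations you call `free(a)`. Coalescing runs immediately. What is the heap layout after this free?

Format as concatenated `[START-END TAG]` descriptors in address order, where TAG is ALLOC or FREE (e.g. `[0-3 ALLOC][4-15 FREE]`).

Op 1: a = malloc(2) -> a = 0; heap: [0-1 ALLOC][2-33 FREE]
Op 2: b = malloc(5) -> b = 2; heap: [0-1 ALLOC][2-6 ALLOC][7-33 FREE]
Op 3: c = malloc(11) -> c = 7; heap: [0-1 ALLOC][2-6 ALLOC][7-17 ALLOC][18-33 FREE]
Op 4: a = realloc(a, 7) -> a = 18; heap: [0-1 FREE][2-6 ALLOC][7-17 ALLOC][18-24 ALLOC][25-33 FREE]
Op 5: d = malloc(2) -> d = 0; heap: [0-1 ALLOC][2-6 ALLOC][7-17 ALLOC][18-24 ALLOC][25-33 FREE]
free(a): a = 18 -> block [18-24 ALLOC]; mark free, coalesce with adjacent free neighbors -> [0-1 ALLOC][2-6 ALLOC][7-17 ALLOC][18-33 FREE]

Answer: [0-1 ALLOC][2-6 ALLOC][7-17 ALLOC][18-33 FREE]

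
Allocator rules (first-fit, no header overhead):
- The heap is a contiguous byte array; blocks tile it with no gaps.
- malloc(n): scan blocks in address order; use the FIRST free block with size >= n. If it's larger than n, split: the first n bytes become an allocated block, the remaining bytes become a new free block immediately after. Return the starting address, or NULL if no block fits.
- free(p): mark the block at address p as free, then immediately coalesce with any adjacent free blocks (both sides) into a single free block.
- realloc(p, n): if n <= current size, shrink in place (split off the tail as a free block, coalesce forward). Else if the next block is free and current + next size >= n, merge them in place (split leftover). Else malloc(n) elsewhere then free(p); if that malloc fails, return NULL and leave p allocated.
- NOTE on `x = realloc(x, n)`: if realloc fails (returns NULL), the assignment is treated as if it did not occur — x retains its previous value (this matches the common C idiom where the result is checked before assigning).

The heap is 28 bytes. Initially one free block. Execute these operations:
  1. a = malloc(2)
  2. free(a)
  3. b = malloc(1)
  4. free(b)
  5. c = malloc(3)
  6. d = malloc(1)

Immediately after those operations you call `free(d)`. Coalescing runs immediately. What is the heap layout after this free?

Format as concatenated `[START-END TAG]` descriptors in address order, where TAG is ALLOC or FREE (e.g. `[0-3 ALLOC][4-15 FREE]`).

Answer: [0-2 ALLOC][3-27 FREE]

Derivation:
Op 1: a = malloc(2) -> a = 0; heap: [0-1 ALLOC][2-27 FREE]
Op 2: free(a) -> (freed a); heap: [0-27 FREE]
Op 3: b = malloc(1) -> b = 0; heap: [0-0 ALLOC][1-27 FREE]
Op 4: free(b) -> (freed b); heap: [0-27 FREE]
Op 5: c = malloc(3) -> c = 0; heap: [0-2 ALLOC][3-27 FREE]
Op 6: d = malloc(1) -> d = 3; heap: [0-2 ALLOC][3-3 ALLOC][4-27 FREE]
free(d): d = 3 -> block [3-3 ALLOC]; mark free, coalesce with adjacent free neighbors -> [0-2 ALLOC][3-27 FREE]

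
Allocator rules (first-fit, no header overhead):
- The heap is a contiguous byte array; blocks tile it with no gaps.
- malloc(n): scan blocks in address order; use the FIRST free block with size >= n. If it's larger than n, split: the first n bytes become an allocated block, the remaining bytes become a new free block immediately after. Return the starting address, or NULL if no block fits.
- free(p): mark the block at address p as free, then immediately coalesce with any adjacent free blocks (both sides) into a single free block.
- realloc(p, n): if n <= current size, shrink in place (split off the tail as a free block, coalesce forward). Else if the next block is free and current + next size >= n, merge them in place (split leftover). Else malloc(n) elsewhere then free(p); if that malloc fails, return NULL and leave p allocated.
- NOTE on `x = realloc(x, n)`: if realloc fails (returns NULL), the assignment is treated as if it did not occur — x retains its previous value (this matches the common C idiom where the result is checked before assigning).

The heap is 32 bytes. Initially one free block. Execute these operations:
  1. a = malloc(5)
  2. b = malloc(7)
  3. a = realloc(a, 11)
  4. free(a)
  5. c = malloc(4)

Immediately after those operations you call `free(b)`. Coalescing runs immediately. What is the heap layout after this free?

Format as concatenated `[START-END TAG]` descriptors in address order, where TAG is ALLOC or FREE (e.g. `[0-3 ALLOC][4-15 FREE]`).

Op 1: a = malloc(5) -> a = 0; heap: [0-4 ALLOC][5-31 FREE]
Op 2: b = malloc(7) -> b = 5; heap: [0-4 ALLOC][5-11 ALLOC][12-31 FREE]
Op 3: a = realloc(a, 11) -> a = 12; heap: [0-4 FREE][5-11 ALLOC][12-22 ALLOC][23-31 FREE]
Op 4: free(a) -> (freed a); heap: [0-4 FREE][5-11 ALLOC][12-31 FREE]
Op 5: c = malloc(4) -> c = 0; heap: [0-3 ALLOC][4-4 FREE][5-11 ALLOC][12-31 FREE]
free(b): b = 5 -> block [5-11 ALLOC]; mark free, coalesce with adjacent free neighbors -> [0-3 ALLOC][4-31 FREE]

Answer: [0-3 ALLOC][4-31 FREE]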